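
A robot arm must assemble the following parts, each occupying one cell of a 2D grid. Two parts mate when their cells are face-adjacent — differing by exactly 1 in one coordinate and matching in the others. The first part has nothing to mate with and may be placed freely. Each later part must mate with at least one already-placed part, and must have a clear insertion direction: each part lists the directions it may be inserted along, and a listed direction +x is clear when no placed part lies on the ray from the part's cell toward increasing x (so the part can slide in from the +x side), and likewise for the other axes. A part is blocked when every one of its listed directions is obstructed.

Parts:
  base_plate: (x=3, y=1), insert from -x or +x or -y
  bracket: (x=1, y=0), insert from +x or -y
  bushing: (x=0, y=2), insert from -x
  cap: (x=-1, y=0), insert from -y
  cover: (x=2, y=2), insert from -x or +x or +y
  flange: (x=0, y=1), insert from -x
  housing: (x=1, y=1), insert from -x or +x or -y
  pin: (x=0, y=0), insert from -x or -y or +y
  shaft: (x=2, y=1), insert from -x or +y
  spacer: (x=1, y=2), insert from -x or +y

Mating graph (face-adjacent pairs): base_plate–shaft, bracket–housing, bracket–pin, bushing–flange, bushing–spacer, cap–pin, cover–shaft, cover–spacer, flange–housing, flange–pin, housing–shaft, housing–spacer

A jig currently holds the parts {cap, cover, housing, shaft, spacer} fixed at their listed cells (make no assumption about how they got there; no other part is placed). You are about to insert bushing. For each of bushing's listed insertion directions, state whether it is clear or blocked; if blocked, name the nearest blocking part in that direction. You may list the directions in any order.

-x: clear

-x: ray from bushing(0, 2) has no placed part ⇒ clear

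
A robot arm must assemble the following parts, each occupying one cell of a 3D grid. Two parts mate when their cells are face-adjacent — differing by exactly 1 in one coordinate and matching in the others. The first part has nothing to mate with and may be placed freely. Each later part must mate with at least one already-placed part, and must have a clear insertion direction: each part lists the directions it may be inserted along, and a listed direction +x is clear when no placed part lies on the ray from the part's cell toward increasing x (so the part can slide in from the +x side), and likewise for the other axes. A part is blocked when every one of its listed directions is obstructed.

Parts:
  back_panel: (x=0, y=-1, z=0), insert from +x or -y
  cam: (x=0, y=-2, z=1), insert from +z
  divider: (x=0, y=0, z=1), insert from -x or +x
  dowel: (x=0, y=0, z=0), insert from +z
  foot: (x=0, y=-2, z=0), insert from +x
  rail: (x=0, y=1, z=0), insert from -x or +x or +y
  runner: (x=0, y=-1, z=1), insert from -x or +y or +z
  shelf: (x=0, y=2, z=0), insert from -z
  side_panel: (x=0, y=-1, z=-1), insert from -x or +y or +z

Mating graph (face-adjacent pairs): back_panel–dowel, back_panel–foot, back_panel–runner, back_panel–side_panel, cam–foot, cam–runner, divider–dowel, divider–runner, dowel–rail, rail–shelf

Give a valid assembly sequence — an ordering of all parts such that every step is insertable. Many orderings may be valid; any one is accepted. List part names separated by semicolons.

1. side_panel@(0, -1, -1) [-x clear] — {side_panel}
2. back_panel@(0, -1, 0) [+x clear] — {back_panel, side_panel}
3. foot@(0, -2, 0) [+x clear] — {back_panel, foot, side_panel}
4. dowel@(0, 0, 0) [+z clear] — {back_panel, dowel, foot, side_panel}
5. divider@(0, 0, 1) [-x clear] — {back_panel, divider, dowel, foot, side_panel}
6. rail@(0, 1, 0) [-x clear] — {back_panel, divider, dowel, foot, rail, side_panel}
7. shelf@(0, 2, 0) [-z clear] — {back_panel, divider, dowel, foot, rail, shelf, side_panel}
8. runner@(0, -1, 1) [-x clear] — {back_panel, divider, dowel, foot, rail, runner, shelf, side_panel}
9. cam@(0, -2, 1) [+z clear] — {back_panel, cam, divider, dowel, foot, rail, runner, shelf, side_panel}

side_panel; back_panel; foot; dowel; divider; rail; shelf; runner; cam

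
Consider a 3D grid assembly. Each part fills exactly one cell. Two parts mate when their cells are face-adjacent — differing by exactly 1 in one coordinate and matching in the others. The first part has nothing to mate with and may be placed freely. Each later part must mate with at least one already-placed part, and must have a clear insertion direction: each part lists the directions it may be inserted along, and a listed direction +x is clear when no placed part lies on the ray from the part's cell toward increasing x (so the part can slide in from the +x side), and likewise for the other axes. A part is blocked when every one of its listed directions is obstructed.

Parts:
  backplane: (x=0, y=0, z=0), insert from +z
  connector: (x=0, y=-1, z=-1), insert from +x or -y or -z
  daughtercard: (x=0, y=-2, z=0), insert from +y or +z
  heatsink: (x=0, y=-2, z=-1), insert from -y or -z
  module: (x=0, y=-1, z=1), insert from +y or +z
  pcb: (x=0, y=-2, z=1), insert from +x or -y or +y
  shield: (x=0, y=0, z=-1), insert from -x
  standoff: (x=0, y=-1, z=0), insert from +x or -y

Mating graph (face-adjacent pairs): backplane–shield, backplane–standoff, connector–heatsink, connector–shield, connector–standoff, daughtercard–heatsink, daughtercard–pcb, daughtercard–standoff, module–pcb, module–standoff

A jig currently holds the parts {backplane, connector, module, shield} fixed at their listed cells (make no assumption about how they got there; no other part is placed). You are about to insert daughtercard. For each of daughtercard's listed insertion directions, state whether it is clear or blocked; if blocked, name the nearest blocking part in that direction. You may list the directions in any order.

+y: blocked by backplane; +z: clear

+y: nearest on ray is backplane@(0, 0, 0) ⇒ blocked
+z: ray from daughtercard(0, -2, 0) has no placed part ⇒ clear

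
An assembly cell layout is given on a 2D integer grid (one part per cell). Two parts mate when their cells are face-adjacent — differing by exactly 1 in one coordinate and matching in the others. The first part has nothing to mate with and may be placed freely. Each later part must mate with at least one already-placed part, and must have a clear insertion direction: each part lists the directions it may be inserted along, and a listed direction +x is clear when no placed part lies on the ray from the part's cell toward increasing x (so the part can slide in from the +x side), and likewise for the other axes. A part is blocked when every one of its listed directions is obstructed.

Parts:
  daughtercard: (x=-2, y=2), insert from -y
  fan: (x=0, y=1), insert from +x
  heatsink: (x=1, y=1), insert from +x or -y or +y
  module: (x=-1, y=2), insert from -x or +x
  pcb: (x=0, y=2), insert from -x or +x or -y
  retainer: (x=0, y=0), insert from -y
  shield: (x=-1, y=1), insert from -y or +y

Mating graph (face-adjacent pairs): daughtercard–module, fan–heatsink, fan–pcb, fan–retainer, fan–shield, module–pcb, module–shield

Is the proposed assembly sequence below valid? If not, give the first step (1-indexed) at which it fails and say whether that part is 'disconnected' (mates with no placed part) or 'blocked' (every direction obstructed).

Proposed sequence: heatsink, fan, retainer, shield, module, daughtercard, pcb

Invalid at step 2 (blocked)

1. heatsink@(1, 1) [+x clear] — {heatsink}
2. fan@(0, 1) — +x all obstructed ⇒ blocked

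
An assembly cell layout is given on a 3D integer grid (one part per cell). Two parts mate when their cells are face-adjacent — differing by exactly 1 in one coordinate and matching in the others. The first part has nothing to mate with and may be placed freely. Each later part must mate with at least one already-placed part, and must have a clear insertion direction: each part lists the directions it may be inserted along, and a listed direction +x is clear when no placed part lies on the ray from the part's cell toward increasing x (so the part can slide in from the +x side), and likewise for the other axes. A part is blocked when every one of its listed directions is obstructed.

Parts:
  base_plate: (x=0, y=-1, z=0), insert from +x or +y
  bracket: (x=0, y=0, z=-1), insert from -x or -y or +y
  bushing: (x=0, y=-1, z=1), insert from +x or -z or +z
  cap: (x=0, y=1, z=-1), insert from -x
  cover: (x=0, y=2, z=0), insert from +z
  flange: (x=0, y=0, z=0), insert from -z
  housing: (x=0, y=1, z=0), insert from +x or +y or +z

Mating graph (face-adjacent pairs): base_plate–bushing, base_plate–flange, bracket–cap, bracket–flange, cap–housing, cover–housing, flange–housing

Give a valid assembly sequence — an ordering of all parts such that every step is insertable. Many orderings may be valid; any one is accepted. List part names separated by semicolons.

1. bushing@(0, -1, 1) [+x clear] — {bushing}
2. base_plate@(0, -1, 0) [+x clear] — {base_plate, bushing}
3. flange@(0, 0, 0) [-z clear] — {base_plate, bushing, flange}
4. housing@(0, 1, 0) [+x clear] — {base_plate, bushing, flange, housing}
5. cover@(0, 2, 0) [+z clear] — {base_plate, bushing, cover, flange, housing}
6. bracket@(0, 0, -1) [-x clear] — {base_plate, bracket, bushing, cover, flange, housing}
7. cap@(0, 1, -1) [-x clear] — {base_plate, bracket, bushing, cap, cover, flange, housing}

bushing; base_plate; flange; housing; cover; bracket; cap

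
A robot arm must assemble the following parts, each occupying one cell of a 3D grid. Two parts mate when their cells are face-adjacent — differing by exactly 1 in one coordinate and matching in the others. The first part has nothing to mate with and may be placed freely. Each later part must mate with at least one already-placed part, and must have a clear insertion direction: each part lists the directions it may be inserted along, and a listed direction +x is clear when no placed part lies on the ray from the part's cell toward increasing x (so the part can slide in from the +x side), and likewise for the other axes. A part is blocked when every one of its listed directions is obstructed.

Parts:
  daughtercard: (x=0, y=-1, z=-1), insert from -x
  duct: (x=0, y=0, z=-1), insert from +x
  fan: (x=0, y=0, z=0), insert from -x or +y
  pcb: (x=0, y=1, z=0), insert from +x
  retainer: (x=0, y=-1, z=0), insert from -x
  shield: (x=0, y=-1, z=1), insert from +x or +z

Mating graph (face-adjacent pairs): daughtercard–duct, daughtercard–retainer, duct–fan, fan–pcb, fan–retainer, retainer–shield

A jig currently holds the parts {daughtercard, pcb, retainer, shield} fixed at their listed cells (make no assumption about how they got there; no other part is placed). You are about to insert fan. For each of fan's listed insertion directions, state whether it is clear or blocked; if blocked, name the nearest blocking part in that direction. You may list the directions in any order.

-x: ray from fan(0, 0, 0) has no placed part ⇒ clear
+y: nearest on ray is pcb@(0, 1, 0) ⇒ blocked

+y: blocked by pcb; -x: clear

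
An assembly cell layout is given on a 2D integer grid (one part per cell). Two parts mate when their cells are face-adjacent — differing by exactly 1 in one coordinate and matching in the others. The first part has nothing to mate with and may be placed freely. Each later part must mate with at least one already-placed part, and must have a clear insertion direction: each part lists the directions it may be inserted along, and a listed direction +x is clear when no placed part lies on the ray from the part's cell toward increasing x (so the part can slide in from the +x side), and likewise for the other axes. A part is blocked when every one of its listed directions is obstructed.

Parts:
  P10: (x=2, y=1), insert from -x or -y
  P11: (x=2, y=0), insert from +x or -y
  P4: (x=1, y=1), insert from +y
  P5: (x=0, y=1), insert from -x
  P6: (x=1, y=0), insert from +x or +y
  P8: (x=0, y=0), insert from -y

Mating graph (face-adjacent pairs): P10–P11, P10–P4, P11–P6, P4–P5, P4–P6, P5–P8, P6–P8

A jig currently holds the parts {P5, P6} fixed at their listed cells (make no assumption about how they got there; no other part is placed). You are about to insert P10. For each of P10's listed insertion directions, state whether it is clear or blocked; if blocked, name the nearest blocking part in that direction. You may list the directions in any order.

-x: blocked by P5; -y: clear

-x: nearest on ray is P5@(0, 1) ⇒ blocked
-y: ray from P10(2, 1) has no placed part ⇒ clear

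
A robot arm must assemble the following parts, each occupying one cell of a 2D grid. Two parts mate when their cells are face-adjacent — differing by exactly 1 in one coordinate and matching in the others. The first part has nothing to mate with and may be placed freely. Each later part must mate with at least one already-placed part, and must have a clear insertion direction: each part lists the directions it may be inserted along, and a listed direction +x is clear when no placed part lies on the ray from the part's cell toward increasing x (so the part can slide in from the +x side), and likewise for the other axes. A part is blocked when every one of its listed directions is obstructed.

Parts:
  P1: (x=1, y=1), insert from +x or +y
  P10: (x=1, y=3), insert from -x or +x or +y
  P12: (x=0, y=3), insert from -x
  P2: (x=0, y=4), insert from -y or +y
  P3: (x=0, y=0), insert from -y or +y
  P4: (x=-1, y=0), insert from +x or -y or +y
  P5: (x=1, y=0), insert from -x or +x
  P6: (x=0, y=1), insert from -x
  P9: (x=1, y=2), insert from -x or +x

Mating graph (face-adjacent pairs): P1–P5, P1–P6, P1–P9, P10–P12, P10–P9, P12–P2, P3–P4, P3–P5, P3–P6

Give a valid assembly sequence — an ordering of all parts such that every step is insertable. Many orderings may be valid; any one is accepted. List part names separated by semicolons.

P12; P2; P10; P9; P1; P6; P3; P4; P5

1. P12@(0, 3) [-x clear] — {P12}
2. P2@(0, 4) [+y clear] — {P12, P2}
3. P10@(1, 3) [+x clear] — {P10, P12, P2}
4. P9@(1, 2) [-x clear] — {P10, P12, P2, P9}
5. P1@(1, 1) [+x clear] — {P1, P10, P12, P2, P9}
6. P6@(0, 1) [-x clear] — {P1, P10, P12, P2, P6, P9}
7. P3@(0, 0) [-y clear] — {P1, P10, P12, P2, P3, P6, P9}
8. P4@(-1, 0) [-y clear] — {P1, P10, P12, P2, P3, P4, P6, P9}
9. P5@(1, 0) [+x clear] — {P1, P10, P12, P2, P3, P4, P5, P6, P9}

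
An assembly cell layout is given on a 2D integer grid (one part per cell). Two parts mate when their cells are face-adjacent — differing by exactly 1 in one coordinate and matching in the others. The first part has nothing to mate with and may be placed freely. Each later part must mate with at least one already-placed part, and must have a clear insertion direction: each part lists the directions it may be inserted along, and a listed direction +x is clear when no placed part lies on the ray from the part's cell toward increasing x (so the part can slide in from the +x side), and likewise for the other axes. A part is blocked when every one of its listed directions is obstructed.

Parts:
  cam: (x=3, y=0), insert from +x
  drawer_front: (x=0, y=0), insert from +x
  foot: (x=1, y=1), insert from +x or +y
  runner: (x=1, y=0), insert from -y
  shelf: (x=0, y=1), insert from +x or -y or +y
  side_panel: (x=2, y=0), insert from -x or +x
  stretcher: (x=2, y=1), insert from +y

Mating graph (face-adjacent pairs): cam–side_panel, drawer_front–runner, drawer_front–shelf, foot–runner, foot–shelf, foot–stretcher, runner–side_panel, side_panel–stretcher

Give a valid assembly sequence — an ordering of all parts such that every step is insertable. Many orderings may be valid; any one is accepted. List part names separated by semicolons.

1. drawer_front@(0, 0) [+x clear] — {drawer_front}
2. shelf@(0, 1) [+x clear] — {drawer_front, shelf}
3. runner@(1, 0) [-y clear] — {drawer_front, runner, shelf}
4. side_panel@(2, 0) [+x clear] — {drawer_front, runner, shelf, side_panel}
5. cam@(3, 0) [+x clear] — {cam, drawer_front, runner, shelf, side_panel}
6. stretcher@(2, 1) [+y clear] — {cam, drawer_front, runner, shelf, side_panel, stretcher}
7. foot@(1, 1) [+y clear] — {cam, drawer_front, foot, runner, shelf, side_panel, stretcher}

drawer_front; shelf; runner; side_panel; cam; stretcher; foot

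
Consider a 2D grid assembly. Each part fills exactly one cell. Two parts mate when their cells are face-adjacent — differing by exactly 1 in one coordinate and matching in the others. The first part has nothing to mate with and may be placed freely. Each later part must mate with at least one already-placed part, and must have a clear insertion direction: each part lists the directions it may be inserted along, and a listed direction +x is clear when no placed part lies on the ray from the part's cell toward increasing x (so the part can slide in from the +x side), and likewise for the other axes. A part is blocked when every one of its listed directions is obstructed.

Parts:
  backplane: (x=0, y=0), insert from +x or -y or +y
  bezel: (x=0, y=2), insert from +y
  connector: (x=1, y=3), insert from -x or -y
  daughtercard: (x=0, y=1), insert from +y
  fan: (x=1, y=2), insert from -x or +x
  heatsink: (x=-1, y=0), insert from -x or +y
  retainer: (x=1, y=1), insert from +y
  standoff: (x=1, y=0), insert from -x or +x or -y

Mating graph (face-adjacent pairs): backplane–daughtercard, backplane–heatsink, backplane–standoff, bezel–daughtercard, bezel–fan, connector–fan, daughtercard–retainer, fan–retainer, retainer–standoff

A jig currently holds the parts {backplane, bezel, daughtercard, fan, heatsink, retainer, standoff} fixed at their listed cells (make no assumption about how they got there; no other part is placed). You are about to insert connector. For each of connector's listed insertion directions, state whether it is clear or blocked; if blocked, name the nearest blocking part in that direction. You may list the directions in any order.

-x: ray from connector(1, 3) has no placed part ⇒ clear
-y: nearest on ray is fan@(1, 2) ⇒ blocked

-x: clear; -y: blocked by fan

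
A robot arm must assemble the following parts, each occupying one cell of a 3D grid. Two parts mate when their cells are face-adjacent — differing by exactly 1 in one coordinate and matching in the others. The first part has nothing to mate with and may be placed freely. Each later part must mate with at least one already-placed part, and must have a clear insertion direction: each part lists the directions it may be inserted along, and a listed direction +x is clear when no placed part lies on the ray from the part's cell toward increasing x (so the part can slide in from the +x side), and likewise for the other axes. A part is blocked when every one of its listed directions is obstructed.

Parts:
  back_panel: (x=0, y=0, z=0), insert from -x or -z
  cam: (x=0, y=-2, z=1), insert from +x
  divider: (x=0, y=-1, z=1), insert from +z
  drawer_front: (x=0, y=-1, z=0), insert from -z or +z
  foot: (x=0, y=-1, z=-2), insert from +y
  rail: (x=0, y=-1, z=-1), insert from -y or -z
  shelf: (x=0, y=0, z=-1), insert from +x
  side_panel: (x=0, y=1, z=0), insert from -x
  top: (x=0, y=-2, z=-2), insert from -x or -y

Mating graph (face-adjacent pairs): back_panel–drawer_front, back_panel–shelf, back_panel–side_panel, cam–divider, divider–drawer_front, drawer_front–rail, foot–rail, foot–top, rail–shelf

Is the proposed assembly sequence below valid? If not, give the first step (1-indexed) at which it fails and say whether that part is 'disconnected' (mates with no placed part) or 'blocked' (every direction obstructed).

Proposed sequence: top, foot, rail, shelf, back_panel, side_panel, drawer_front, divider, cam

1. top@(0, -2, -2) [-x clear] — {top}
2. foot@(0, -1, -2) [+y clear] — {foot, top}
3. rail@(0, -1, -1) [-y clear] — {foot, rail, top}
4. shelf@(0, 0, -1) [+x clear] — {foot, rail, shelf, top}
5. back_panel@(0, 0, 0) [-x clear] — {back_panel, foot, rail, shelf, top}
6. side_panel@(0, 1, 0) [-x clear] — {back_panel, foot, rail, shelf, side_panel, top}
7. drawer_front@(0, -1, 0) [+z clear] — {back_panel, drawer_front, foot, rail, shelf, side_panel, top}
8. divider@(0, -1, 1) [+z clear] — {back_panel, divider, drawer_front, foot, rail, shelf, side_panel, top}
9. cam@(0, -2, 1) [+x clear] — {back_panel, cam, divider, drawer_front, foot, rail, shelf, side_panel, top}

Valid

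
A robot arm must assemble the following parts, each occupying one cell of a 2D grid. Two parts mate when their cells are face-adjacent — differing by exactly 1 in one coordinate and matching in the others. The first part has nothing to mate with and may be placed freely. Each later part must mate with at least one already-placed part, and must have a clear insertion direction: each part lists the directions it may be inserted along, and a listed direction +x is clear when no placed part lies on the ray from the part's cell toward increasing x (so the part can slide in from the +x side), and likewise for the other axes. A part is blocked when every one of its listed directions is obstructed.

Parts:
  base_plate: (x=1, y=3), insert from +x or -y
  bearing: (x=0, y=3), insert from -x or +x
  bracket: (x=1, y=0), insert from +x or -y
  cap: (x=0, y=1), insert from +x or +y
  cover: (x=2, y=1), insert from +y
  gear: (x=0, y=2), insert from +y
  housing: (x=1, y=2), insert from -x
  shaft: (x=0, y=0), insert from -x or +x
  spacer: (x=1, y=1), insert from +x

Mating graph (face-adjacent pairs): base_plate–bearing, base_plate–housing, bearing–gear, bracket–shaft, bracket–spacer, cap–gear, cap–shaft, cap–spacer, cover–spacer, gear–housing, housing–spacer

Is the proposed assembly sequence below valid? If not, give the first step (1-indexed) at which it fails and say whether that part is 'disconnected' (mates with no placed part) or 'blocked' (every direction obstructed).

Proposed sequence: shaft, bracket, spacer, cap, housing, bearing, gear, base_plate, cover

1. shaft@(0, 0) [-x clear] — {shaft}
2. bracket@(1, 0) [+x clear] — {bracket, shaft}
3. spacer@(1, 1) [+x clear] — {bracket, shaft, spacer}
4. cap@(0, 1) [+y clear] — {bracket, cap, shaft, spacer}
5. housing@(1, 2) [-x clear] — {bracket, cap, housing, shaft, spacer}
6. bearing@(0, 3) — no placed neighbour ⇒ disconnected

Invalid at step 6 (disconnected)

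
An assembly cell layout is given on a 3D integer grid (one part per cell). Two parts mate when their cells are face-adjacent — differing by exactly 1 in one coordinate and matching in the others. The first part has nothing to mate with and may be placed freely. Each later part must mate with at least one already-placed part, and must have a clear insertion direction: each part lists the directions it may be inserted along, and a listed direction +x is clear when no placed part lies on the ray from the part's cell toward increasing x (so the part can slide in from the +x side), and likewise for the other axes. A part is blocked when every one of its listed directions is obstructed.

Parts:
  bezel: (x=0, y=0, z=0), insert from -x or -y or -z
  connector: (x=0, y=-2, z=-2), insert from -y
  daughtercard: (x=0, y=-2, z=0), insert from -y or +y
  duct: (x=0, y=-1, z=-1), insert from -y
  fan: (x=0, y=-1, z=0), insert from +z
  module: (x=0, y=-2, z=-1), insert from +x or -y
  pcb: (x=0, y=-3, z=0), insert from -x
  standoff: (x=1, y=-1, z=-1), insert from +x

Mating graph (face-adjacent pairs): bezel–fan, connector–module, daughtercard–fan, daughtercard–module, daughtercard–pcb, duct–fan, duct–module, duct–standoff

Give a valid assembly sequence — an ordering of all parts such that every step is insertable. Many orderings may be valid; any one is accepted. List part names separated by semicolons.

1. bezel@(0, 0, 0) [-x clear] — {bezel}
2. fan@(0, -1, 0) [+z clear] — {bezel, fan}
3. duct@(0, -1, -1) [-y clear] — {bezel, duct, fan}
4. module@(0, -2, -1) [+x clear] — {bezel, duct, fan, module}
5. connector@(0, -2, -2) [-y clear] — {bezel, connector, duct, fan, module}
6. standoff@(1, -1, -1) [+x clear] — {bezel, connector, duct, fan, module, standoff}
7. daughtercard@(0, -2, 0) [-y clear] — {bezel, connector, daughtercard, duct, fan, module, standoff}
8. pcb@(0, -3, 0) [-x clear] — {bezel, connector, daughtercard, duct, fan, module, pcb, standoff}

bezel; fan; duct; module; connector; standoff; daughtercard; pcb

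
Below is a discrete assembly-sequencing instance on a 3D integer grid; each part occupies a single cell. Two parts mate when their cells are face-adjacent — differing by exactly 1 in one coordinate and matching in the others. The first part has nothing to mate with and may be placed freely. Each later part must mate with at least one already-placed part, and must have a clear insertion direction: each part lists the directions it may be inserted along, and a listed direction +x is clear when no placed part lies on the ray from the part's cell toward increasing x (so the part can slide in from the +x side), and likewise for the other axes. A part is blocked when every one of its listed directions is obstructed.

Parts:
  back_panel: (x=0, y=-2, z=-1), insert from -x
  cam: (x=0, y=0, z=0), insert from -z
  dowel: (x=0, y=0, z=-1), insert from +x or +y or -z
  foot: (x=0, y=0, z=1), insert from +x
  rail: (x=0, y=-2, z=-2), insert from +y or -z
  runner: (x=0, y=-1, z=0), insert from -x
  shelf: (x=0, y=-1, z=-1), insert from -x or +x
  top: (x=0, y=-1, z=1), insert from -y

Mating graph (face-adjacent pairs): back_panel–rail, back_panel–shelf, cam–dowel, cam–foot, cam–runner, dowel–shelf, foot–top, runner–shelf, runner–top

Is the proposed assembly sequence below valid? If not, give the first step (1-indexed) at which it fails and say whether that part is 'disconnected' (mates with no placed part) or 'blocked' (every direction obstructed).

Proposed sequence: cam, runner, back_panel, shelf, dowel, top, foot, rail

Invalid at step 3 (disconnected)

1. cam@(0, 0, 0) [-z clear] — {cam}
2. runner@(0, -1, 0) [-x clear] — {cam, runner}
3. back_panel@(0, -2, -1) — no placed neighbour ⇒ disconnected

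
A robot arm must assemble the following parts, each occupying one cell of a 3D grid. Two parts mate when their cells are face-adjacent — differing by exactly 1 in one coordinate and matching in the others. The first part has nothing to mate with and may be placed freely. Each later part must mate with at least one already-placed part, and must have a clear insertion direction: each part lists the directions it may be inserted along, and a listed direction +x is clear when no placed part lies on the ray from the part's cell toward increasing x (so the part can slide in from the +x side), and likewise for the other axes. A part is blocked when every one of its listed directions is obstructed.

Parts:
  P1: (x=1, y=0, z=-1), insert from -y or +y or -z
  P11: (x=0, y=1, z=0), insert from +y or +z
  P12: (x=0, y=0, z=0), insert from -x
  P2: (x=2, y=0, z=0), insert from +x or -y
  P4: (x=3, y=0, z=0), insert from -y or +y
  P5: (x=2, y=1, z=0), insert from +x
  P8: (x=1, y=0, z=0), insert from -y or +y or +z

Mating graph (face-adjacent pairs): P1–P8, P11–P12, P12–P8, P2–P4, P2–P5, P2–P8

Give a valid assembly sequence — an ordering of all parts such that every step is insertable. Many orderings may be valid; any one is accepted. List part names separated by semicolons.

P5; P2; P8; P12; P11; P1; P4

1. P5@(2, 1, 0) [+x clear] — {P5}
2. P2@(2, 0, 0) [+x clear] — {P2, P5}
3. P8@(1, 0, 0) [-y clear] — {P2, P5, P8}
4. P12@(0, 0, 0) [-x clear] — {P12, P2, P5, P8}
5. P11@(0, 1, 0) [+y clear] — {P11, P12, P2, P5, P8}
6. P1@(1, 0, -1) [-y clear] — {P1, P11, P12, P2, P5, P8}
7. P4@(3, 0, 0) [-y clear] — {P1, P11, P12, P2, P4, P5, P8}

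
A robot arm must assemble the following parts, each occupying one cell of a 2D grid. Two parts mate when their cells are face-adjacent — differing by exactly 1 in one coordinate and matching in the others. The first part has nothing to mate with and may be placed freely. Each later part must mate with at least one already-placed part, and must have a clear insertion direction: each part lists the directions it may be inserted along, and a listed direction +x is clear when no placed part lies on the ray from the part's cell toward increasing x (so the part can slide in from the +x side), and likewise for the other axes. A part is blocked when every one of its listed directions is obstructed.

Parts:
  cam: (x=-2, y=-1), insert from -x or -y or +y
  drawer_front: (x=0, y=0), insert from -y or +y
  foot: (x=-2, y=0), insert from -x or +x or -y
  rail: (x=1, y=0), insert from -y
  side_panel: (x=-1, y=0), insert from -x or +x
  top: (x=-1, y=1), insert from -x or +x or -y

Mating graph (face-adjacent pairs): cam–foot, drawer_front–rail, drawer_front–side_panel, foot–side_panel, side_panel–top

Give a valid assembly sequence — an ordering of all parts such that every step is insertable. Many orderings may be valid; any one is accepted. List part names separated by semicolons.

rail; drawer_front; side_panel; foot; top; cam

1. rail@(1, 0) [-y clear] — {rail}
2. drawer_front@(0, 0) [-y clear] — {drawer_front, rail}
3. side_panel@(-1, 0) [-x clear] — {drawer_front, rail, side_panel}
4. foot@(-2, 0) [-x clear] — {drawer_front, foot, rail, side_panel}
5. top@(-1, 1) [-x clear] — {drawer_front, foot, rail, side_panel, top}
6. cam@(-2, -1) [-x clear] — {cam, drawer_front, foot, rail, side_panel, top}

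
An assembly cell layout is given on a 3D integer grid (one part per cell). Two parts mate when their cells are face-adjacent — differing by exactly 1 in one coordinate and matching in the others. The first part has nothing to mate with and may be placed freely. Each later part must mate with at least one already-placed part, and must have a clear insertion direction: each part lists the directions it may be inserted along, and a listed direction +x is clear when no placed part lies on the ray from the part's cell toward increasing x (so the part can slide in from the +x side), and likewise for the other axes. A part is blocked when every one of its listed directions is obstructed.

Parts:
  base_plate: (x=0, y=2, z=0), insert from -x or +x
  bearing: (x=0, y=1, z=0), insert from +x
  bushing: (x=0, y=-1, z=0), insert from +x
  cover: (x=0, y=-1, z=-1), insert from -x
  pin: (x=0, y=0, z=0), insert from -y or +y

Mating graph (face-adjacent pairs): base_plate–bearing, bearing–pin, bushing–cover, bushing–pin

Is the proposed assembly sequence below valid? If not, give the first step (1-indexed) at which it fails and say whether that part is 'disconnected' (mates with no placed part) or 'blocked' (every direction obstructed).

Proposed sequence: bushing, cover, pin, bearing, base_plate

1. bushing@(0, -1, 0) [+x clear] — {bushing}
2. cover@(0, -1, -1) [-x clear] — {bushing, cover}
3. pin@(0, 0, 0) [+y clear] — {bushing, cover, pin}
4. bearing@(0, 1, 0) [+x clear] — {bearing, bushing, cover, pin}
5. base_plate@(0, 2, 0) [-x clear] — {base_plate, bearing, bushing, cover, pin}

Valid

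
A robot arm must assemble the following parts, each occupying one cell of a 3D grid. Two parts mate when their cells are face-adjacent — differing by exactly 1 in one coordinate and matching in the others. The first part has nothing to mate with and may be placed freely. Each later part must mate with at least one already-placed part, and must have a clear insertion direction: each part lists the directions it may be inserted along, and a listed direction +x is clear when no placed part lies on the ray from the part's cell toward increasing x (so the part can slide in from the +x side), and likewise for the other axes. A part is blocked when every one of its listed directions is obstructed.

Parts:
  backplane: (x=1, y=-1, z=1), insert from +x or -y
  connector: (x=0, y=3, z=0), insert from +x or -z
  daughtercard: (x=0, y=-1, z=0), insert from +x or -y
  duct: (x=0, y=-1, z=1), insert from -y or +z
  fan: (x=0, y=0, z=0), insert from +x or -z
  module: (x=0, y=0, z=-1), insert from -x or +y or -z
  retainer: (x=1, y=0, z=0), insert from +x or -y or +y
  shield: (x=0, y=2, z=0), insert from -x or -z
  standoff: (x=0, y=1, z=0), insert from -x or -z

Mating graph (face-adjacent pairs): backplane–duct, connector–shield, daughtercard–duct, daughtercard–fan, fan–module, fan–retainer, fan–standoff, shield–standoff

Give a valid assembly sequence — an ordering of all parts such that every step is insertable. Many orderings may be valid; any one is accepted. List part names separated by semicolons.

1. shield@(0, 2, 0) [-x clear] — {shield}
2. connector@(0, 3, 0) [+x clear] — {connector, shield}
3. standoff@(0, 1, 0) [-x clear] — {connector, shield, standoff}
4. fan@(0, 0, 0) [+x clear] — {connector, fan, shield, standoff}
5. daughtercard@(0, -1, 0) [+x clear] — {connector, daughtercard, fan, shield, standoff}
6. duct@(0, -1, 1) [-y clear] — {connector, daughtercard, duct, fan, shield, standoff}
7. retainer@(1, 0, 0) [+x clear] — {connector, daughtercard, duct, fan, retainer, shield, standoff}
8. backplane@(1, -1, 1) [+x clear] — {backplane, connector, daughtercard, duct, fan, retainer, shield, standoff}
9. module@(0, 0, -1) [-x clear] — {backplane, connector, daughtercard, duct, fan, module, retainer, shield, standoff}

shield; connector; standoff; fan; daughtercard; duct; retainer; backplane; module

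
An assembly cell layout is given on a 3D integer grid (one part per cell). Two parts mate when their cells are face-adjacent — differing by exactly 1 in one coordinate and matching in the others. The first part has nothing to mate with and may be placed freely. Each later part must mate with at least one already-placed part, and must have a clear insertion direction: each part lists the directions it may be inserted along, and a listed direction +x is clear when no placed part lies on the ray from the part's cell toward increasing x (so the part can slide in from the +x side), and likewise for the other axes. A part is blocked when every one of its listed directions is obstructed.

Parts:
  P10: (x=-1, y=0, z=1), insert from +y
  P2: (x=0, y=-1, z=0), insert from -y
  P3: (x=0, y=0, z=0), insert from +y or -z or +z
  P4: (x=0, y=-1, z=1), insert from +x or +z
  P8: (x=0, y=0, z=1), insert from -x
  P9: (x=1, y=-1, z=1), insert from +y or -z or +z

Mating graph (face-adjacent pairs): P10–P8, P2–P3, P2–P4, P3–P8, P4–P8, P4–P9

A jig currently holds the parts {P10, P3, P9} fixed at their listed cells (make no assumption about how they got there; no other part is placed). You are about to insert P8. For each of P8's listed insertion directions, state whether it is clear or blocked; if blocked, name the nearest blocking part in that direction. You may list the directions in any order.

-x: blocked by P10

-x: nearest on ray is P10@(-1, 0, 1) ⇒ blocked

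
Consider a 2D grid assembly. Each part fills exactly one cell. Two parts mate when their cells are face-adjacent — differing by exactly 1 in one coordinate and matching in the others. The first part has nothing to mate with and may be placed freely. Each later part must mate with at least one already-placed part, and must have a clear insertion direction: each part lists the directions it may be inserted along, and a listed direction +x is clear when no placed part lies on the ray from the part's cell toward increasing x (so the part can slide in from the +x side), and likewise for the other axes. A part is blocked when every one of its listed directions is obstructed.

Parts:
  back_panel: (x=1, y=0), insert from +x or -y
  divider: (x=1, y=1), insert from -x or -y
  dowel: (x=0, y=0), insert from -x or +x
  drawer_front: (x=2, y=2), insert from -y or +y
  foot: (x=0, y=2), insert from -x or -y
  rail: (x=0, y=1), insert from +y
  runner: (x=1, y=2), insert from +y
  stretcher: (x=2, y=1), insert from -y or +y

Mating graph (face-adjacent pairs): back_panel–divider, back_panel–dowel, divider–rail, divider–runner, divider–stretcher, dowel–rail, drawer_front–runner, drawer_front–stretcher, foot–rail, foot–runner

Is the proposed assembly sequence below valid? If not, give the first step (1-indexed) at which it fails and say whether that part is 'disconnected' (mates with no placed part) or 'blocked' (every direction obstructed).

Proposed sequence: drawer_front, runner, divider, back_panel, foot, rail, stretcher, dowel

Invalid at step 6 (blocked)

1. drawer_front@(2, 2) [-y clear] — {drawer_front}
2. runner@(1, 2) [+y clear] — {drawer_front, runner}
3. divider@(1, 1) [-x clear] — {divider, drawer_front, runner}
4. back_panel@(1, 0) [+x clear] — {back_panel, divider, drawer_front, runner}
5. foot@(0, 2) [-x clear] — {back_panel, divider, drawer_front, foot, runner}
6. rail@(0, 1) — +y all obstructed ⇒ blocked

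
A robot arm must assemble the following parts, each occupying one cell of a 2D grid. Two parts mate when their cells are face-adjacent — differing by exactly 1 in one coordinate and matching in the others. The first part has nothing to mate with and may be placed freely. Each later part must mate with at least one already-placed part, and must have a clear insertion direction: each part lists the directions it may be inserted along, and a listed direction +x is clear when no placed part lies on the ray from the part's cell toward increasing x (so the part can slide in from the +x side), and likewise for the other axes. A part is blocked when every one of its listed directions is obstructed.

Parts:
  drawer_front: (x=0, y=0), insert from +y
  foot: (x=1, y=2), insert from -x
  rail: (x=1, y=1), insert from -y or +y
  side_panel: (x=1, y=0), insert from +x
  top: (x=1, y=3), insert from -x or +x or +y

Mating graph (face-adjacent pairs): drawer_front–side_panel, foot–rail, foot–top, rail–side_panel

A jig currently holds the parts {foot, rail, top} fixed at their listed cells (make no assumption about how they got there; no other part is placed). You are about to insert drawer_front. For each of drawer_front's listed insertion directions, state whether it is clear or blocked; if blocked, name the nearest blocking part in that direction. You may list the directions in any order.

+y: clear

+y: ray from drawer_front(0, 0) has no placed part ⇒ clear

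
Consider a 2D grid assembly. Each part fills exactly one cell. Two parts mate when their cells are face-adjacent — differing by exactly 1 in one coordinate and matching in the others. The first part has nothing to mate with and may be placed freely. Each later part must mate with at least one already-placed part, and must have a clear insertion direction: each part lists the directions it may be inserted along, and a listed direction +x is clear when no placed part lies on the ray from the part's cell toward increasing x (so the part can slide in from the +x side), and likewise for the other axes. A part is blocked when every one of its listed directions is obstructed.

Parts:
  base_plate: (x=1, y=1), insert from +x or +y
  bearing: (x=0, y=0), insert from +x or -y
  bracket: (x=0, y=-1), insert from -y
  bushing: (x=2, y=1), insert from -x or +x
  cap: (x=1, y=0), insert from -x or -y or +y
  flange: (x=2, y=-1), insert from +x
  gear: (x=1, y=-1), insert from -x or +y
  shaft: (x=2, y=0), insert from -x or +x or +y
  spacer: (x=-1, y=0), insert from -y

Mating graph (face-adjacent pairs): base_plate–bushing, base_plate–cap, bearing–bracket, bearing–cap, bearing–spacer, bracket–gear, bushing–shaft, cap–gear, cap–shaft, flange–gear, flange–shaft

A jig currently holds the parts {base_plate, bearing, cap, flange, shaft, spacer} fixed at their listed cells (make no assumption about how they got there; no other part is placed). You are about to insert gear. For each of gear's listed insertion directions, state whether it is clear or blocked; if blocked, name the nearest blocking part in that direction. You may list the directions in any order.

+y: blocked by cap; -x: clear

-x: ray from gear(1, -1) has no placed part ⇒ clear
+y: nearest on ray is cap@(1, 0) ⇒ blocked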